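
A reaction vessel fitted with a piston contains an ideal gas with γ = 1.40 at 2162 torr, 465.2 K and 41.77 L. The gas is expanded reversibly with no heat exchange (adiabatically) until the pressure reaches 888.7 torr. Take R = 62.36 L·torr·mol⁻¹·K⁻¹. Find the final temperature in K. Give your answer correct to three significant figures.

Adiabatic (γ = 1.40), T V^(γ−1) and P V^γ constant: T₂ = T₁·(P₂/P₁)^((γ−1)/γ) = 360.8 K; V₂ = V₁·(P₁/P₂)^(1/γ) = 78.82 L.

T₂ ≈ 361 K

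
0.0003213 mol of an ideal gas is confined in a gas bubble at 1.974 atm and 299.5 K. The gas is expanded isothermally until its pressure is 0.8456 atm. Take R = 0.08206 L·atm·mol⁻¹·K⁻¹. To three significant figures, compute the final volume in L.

V₂ ≈ 0.00934 L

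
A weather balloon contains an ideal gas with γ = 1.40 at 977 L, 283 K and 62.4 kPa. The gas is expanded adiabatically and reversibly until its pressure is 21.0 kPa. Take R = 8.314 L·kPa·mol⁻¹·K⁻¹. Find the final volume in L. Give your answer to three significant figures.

Reversible adiabatic, γ = 1.40: T₂ = T₁·(P₂/P₁)^((γ−1)/γ) = 207.3 K; V₂ = V₁·(P₁/P₂)^(1/γ) = 2127 L.

V₂ ≈ 2.13e+03 L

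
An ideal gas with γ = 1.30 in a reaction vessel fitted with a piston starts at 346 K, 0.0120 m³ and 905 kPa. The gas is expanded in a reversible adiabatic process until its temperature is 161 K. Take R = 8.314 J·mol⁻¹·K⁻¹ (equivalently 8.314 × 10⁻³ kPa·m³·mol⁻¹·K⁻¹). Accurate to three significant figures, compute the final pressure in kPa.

Adiabatic (γ = 1.30), T V^(γ−1) and P V^γ constant: P₂ = P₁·(T₂/T₁)^(γ/(γ−1)) = 32.88 kPa; V₂ = V₁·(T₁/T₂)^(1/(γ−1)) = 0.1537 m³.

P₂ ≈ 32.9 kPa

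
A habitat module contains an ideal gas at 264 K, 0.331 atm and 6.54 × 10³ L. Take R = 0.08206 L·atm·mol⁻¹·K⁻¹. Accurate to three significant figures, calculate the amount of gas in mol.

PV = nRT ⇒ n = PV/(RT) = (0.331 × 6.54e+03) / (0.08206 × 264)

n ≈ 99.9 mol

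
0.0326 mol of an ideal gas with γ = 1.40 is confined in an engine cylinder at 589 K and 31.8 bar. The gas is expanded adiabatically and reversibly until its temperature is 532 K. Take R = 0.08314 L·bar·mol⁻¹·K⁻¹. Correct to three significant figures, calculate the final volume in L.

From PV = nRT: V₁ = nRT₁/P₁ = 0.05020 L.
Reversible adiabatic, γ = 1.40: P₂ = P₁·(T₂/T₁)^(γ/(γ−1)) = 22.27 bar; V₂ = V₁·(T₁/T₂)^(1/(γ−1)) = 0.06475 L.

V₂ ≈ 0.0647 L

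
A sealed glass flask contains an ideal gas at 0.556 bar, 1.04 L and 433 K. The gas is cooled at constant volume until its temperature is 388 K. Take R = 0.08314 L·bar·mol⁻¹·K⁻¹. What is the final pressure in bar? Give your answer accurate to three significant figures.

P₂ ≈ 0.498 bar

V constant ⇒ P ∝ T: V₂ = V₁; P₂ = P₁·(T₂/T₁) = 0.4982 bar.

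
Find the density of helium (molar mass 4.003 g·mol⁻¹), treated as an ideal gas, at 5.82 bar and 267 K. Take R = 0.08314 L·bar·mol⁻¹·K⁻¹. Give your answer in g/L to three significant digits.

ρ ≈ 1.05 g/L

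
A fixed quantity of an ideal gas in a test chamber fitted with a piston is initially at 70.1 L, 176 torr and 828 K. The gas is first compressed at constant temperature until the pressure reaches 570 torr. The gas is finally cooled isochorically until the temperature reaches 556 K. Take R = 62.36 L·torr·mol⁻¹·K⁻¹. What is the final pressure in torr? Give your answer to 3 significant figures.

P₃ ≈ 383 torr

T constant ⇒ Boyle's law P V = const: T₂ = T₁; V₂ = V₁·(P₁/P₂) = 21.64 L.
Isochoric, so P/T is constant: V₃ = V₂; P₃ = P₂·(T₃/T₂) = 382.8 torr.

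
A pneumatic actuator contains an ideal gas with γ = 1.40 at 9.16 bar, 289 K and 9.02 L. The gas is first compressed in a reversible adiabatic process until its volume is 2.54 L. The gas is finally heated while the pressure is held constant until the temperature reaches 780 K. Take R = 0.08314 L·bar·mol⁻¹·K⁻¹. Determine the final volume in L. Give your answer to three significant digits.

V₃ ≈ 4.13 L

Adiabatic (γ = 1.40), T V^(γ−1) and P V^γ constant: T₂ = T₁·(V₁/V₂)^(γ−1) = 479.8 K; P₂ = P₁·(V₁/V₂)^γ = 54.00 bar.
P constant ⇒ V ∝ T: P₃ = P₂; V₃ = V₂·(T₃/T₂) = 4.129 L.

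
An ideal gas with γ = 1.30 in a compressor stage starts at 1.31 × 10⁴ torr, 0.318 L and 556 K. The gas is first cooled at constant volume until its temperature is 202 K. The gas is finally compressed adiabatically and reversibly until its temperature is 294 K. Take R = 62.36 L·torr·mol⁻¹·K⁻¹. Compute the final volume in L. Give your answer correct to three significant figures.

Isochoric, so P/T is constant: V₂ = V₁; P₂ = P₁·(T₂/T₁) = 4759 torr.
Reversible adiabatic, γ = 1.30: P₃ = P₂·(T₃/T₂)^(γ/(γ−1)) = 2.420e+04 torr; V₃ = V₂·(T₂/T₃)^(1/(γ−1)) = 0.09101 L.

V₃ ≈ 0.0910 L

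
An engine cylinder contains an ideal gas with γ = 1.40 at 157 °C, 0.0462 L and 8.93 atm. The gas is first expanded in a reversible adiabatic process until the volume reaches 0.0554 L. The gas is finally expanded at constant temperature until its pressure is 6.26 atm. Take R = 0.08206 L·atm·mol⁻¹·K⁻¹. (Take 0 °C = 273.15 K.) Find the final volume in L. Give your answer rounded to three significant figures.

Convert: T₁ = 430.1 K.
Reversible adiabatic, γ = 1.40: T₂ = T₁·(V₁/V₂)^(γ−1) = 400.0 K; P₂ = P₁·(V₁/V₂)^γ = 6.925 atm.
Isothermal, so P V is constant: T₃ = T₂; V₃ = V₂·(P₂/P₃) = 0.06129 L.

V₃ ≈ 0.0613 L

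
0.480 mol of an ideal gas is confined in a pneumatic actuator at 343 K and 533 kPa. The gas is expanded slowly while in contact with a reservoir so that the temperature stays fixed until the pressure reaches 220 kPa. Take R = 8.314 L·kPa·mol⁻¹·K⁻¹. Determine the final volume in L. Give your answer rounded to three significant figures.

V₂ ≈ 6.22 L

From PV = nRT: V₁ = nRT₁/P₁ = 2.568 L.
Isothermal, so P V is constant: T₂ = T₁; V₂ = V₁·(P₁/P₂) = 6.222 L.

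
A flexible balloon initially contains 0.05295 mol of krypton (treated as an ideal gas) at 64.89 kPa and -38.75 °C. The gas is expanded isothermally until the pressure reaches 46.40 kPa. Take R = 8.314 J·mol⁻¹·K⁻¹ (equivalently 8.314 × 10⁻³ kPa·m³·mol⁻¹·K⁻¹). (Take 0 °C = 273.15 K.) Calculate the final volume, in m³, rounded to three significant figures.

V₂ ≈ 0.00222 m³

Convert: T₁ = 234.4 K.
From PV = nRT: V₁ = nRT₁/P₁ = 0.001590 m³.
Isothermal, so P V is constant: T₂ = T₁; V₂ = V₁·(P₁/P₂) = 0.002224 m³.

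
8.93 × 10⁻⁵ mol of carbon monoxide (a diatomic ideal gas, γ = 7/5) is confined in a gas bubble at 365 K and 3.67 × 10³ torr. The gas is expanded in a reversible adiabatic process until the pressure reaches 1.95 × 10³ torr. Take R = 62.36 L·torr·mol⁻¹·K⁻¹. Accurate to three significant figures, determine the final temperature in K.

From PV = nRT: V₁ = nRT₁/P₁ = 0.0005538 L.
Reversible adiabatic, γ = 7/5: T₂ = T₁·(P₂/P₁)^((γ−1)/γ) = 304.7 K; V₂ = V₁·(P₁/P₂)^(1/γ) = 0.0008701 L.

T₂ ≈ 305 K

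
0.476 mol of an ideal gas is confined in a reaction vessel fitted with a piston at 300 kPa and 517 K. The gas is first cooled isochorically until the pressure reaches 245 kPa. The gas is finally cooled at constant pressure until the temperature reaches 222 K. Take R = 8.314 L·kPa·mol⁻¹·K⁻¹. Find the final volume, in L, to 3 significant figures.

From PV = nRT: V₁ = nRT₁/P₁ = 6.820 L.
V constant ⇒ P ∝ T: V₂ = V₁; T₂ = T₁·(P₂/P₁) = 422.2 K.
Isobaric, so V/T is constant: P₃ = P₂; V₃ = V₂·(T₃/T₂) = 3.586 L.

V₃ ≈ 3.59 L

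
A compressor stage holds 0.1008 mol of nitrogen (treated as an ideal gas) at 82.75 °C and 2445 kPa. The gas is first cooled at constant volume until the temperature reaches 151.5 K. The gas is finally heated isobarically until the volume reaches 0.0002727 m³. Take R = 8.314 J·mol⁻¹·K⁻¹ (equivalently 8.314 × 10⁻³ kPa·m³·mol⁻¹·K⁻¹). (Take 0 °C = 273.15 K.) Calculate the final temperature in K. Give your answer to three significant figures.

Convert: T₁ = 355.9 K.
From PV = nRT: V₁ = nRT₁/P₁ = 0.0001220 m³.
Isochoric, so P/T is constant: V₂ = V₁; P₂ = P₁·(T₂/T₁) = 1041 kPa.
P constant ⇒ V ∝ T: P₃ = P₂; T₃ = T₂·(V₃/V₂) = 338.7 K.

T₃ ≈ 339 K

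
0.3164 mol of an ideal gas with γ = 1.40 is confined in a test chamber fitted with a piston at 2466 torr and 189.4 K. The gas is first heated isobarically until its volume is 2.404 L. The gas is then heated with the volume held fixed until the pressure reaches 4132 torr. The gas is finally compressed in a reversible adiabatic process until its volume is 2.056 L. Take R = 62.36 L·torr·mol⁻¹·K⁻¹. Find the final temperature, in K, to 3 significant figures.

From PV = nRT: V₁ = nRT₁/P₁ = 1.515 L.
Isobaric, so V/T is constant: P₂ = P₁; T₂ = T₁·(V₂/V₁) = 300.5 K.
Isochoric, so P/T is constant: V₃ = V₂; T₃ = T₂·(P₃/P₂) = 503.4 K.
Reversible adiabatic, γ = 1.40: T₄ = T₃·(V₃/V₄)^(γ−1) = 535.9 K; P₄ = P₃·(V₃/V₄)^γ = 5143 torr.

T₄ ≈ 536 K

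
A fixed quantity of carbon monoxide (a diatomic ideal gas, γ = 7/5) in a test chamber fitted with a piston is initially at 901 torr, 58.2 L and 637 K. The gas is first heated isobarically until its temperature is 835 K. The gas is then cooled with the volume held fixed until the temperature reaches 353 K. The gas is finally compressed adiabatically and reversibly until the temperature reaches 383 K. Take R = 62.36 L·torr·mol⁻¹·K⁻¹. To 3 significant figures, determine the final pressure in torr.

Isobaric, so V/T is constant: P₂ = P₁; V₂ = V₁·(T₂/T₁) = 76.29 L.
Isochoric, so P/T is constant: V₃ = V₂; P₃ = P₂·(T₃/T₂) = 380.9 torr.
Adiabatic (γ = 7/5), T V^(γ−1) and P V^γ constant: P₄ = P₃·(T₄/T₃)^(γ/(γ−1)) = 506.8 torr; V₄ = V₃·(T₃/T₄)^(1/(γ−1)) = 62.22 L.

P₄ ≈ 507 torr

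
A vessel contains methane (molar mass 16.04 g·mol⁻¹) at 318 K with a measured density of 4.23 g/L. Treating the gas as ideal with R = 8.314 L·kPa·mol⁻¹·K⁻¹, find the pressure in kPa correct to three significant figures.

ρ = PM/(RT) ⇒ P = ρRT/M = (4.23 × 8.314 × 318.0) / 16.04

P ≈ 697 kPa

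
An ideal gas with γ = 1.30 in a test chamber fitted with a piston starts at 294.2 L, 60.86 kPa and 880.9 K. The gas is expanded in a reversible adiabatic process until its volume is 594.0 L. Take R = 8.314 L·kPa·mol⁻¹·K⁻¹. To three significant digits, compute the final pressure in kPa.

Reversible adiabatic, γ = 1.30: T₂ = T₁·(V₁/V₂)^(γ−1) = 713.5 K; P₂ = P₁·(V₁/V₂)^γ = 24.41 kPa.

P₂ ≈ 24.4 kPa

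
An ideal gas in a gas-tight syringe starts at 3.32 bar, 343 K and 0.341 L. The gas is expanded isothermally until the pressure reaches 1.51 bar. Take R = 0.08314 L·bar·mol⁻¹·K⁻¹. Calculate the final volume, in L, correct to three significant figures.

V₂ ≈ 0.750 L

Isothermal, so P V is constant: T₂ = T₁; V₂ = V₁·(P₁/P₂) = 0.7497 L.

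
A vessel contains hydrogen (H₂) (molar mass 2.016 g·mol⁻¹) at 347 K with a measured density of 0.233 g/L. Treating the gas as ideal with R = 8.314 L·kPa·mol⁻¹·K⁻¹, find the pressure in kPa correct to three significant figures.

P ≈ 333 kPa

ρ = PM/(RT) ⇒ P = ρRT/M = (0.233 × 8.314 × 347.0) / 2.016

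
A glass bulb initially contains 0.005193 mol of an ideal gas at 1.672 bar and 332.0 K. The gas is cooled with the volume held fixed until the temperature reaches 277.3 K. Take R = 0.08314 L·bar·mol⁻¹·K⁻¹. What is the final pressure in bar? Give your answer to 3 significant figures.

P₂ ≈ 1.40 bar

From PV = nRT: V₁ = nRT₁/P₁ = 0.08573 L.
Isochoric, so P/T is constant: V₂ = V₁; P₂ = P₁·(T₂/T₁) = 1.397 bar.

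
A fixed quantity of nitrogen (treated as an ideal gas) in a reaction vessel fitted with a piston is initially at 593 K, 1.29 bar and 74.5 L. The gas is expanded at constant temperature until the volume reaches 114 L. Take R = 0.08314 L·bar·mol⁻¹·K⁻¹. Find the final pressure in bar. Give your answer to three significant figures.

P₂ ≈ 0.843 bar

Isothermal, so P V is constant: T₂ = T₁; P₂ = P₁·(V₁/V₂) = 0.8430 bar.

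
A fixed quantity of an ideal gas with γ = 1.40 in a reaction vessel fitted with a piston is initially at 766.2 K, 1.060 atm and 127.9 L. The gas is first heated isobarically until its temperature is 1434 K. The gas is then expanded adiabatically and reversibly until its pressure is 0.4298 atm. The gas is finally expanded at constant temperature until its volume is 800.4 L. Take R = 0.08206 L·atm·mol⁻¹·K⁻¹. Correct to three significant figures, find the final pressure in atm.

P constant ⇒ V ∝ T: P₂ = P₁; V₂ = V₁·(T₂/T₁) = 239.4 L.
Reversible adiabatic, γ = 1.40: T₃ = T₂·(P₃/P₂)^((γ−1)/γ) = 1108 K; V₃ = V₂·(P₂/P₃)^(1/γ) = 456.1 L.
Isothermal, so P V is constant: T₄ = T₃; P₄ = P₃·(V₃/V₄) = 0.2449 atm.

P₄ ≈ 0.245 atm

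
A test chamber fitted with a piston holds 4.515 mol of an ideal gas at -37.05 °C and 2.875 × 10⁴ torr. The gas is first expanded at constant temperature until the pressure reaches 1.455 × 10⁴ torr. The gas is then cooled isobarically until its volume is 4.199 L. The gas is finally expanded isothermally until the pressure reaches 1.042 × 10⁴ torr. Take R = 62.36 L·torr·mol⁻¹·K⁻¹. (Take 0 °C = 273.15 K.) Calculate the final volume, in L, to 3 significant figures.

V₄ ≈ 5.86 L

Convert: T₁ = 236.1 K.
From PV = nRT: V₁ = nRT₁/P₁ = 2.312 L.
Isothermal, so P V is constant: T₂ = T₁; V₂ = V₁·(P₁/P₂) = 4.569 L.
P constant ⇒ V ∝ T: P₃ = P₂; T₃ = T₂·(V₃/V₂) = 217.0 K.
T constant ⇒ Boyle's law P V = const: T₄ = T₃; V₄ = V₃·(P₃/P₄) = 5.863 L.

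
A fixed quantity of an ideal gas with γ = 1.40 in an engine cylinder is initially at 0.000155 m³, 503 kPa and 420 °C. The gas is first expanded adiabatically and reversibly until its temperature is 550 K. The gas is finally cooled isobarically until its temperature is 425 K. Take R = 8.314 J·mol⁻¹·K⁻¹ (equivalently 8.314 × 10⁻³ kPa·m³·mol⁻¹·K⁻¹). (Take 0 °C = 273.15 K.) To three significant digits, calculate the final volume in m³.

Convert: T₁ = 693.1 K.
Reversible adiabatic, γ = 1.40: P₂ = P₁·(T₂/T₁)^(γ/(γ−1)) = 223.8 kPa; V₂ = V₁·(T₁/T₂)^(1/(γ−1)) = 0.0002764 m³.
Isobaric, so V/T is constant: P₃ = P₂; V₃ = V₂·(T₃/T₂) = 0.0002136 m³.

V₃ ≈ 0.000214 m³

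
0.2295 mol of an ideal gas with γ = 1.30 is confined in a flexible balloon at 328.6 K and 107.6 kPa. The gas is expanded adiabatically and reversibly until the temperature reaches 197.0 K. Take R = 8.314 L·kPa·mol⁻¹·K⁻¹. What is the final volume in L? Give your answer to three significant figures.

From PV = nRT: V₁ = nRT₁/P₁ = 5.827 L.
Reversible adiabatic, γ = 1.30: P₂ = P₁·(T₂/T₁)^(γ/(γ−1)) = 11.72 kPa; V₂ = V₁·(T₁/T₂)^(1/(γ−1)) = 32.07 L.

V₂ ≈ 32.1 L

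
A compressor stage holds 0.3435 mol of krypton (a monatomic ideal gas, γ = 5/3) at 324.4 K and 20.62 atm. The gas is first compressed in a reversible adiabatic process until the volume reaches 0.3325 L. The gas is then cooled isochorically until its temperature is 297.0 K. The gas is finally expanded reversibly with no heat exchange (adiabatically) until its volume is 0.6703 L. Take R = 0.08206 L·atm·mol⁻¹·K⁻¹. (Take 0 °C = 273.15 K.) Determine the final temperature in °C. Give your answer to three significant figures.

T₄ ≈ -87.0 °C

From PV = nRT: V₁ = nRT₁/P₁ = 0.4435 L.
Reversible adiabatic, γ = 5/3: T₂ = T₁·(V₁/V₂)^(γ−1) = 393.1 K; P₂ = P₁·(V₁/V₂)^γ = 33.32 atm.
V constant ⇒ P ∝ T: V₃ = V₂; P₃ = P₂·(T₃/T₂) = 25.18 atm.
Adiabatic (γ = 5/3), T V^(γ−1) and P V^γ constant: T₄ = T₃·(V₃/V₄)^(γ−1) = 186.1 K; P₄ = P₃·(V₃/V₄)^γ = 7.826 atm.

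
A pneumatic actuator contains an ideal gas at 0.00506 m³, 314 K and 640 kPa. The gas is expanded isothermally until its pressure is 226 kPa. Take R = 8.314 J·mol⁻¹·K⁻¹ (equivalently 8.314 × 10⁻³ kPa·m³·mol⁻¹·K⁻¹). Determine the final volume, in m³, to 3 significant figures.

V₂ ≈ 0.0143 m³

Isothermal, so P V is constant: T₂ = T₁; V₂ = V₁·(P₁/P₂) = 0.01433 m³.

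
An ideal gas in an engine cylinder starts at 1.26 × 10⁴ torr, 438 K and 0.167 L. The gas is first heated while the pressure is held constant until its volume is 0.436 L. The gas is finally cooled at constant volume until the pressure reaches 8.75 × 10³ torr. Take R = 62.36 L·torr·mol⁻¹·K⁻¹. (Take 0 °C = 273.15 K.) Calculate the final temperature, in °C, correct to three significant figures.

T₃ ≈ 521 °C

P constant ⇒ V ∝ T: P₂ = P₁; T₂ = T₁·(V₂/V₁) = 1144 K.
Isochoric, so P/T is constant: V₃ = V₂; T₃ = T₂·(P₃/P₂) = 794.1 K.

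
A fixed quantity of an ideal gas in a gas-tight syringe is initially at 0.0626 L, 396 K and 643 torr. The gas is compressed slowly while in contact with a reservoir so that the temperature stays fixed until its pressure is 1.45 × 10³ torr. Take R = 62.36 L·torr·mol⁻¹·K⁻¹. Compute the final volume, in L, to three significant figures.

V₂ ≈ 0.0278 L

Isothermal, so P V is constant: T₂ = T₁; V₂ = V₁·(P₁/P₂) = 0.02776 L.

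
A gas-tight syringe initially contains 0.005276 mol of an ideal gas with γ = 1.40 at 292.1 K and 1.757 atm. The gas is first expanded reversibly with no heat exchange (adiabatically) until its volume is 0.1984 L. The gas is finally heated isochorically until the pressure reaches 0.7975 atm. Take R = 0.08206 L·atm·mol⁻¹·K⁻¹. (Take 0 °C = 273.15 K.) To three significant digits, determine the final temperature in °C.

From PV = nRT: V₁ = nRT₁/P₁ = 0.07198 L.
Reversible adiabatic, γ = 1.40: T₂ = T₁·(V₁/V₂)^(γ−1) = 194.7 K; P₂ = P₁·(V₁/V₂)^γ = 0.4249 atm.
V constant ⇒ P ∝ T: V₃ = V₂; T₃ = T₂·(P₃/P₂) = 365.5 K.

T₃ ≈ 92.3 °C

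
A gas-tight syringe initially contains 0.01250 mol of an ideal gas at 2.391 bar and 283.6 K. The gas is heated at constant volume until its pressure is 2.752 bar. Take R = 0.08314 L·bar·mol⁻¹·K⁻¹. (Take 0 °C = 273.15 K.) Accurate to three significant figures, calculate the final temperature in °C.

From PV = nRT: V₁ = nRT₁/P₁ = 0.1233 L.
V constant ⇒ P ∝ T: V₂ = V₁; T₂ = T₁·(P₂/P₁) = 326.4 K.

T₂ ≈ 53.3 °C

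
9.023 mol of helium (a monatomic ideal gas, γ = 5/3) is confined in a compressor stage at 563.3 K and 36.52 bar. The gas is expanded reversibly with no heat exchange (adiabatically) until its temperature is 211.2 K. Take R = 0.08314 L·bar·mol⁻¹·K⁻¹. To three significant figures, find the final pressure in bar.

P₂ ≈ 3.14 bar

From PV = nRT: V₁ = nRT₁/P₁ = 11.57 L.
Adiabatic (γ = 5/3), T V^(γ−1) and P V^γ constant: P₂ = P₁·(T₂/T₁)^(γ/(γ−1)) = 3.144 bar; V₂ = V₁·(T₁/T₂)^(1/(γ−1)) = 50.40 L.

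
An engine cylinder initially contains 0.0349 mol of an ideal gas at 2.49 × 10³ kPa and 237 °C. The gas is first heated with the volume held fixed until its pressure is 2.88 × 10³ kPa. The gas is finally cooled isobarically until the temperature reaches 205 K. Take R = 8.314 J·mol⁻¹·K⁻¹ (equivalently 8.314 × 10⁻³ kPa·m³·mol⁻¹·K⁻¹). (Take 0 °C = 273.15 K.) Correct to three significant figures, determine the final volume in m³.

V₃ ≈ 2.07e-05 m³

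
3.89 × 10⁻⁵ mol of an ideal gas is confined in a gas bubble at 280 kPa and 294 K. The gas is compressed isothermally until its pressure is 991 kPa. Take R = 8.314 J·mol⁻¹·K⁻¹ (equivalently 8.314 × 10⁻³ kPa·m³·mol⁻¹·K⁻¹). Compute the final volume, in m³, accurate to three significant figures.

From PV = nRT: V₁ = nRT₁/P₁ = 3.396e-07 m³.
T constant ⇒ Boyle's law P V = const: T₂ = T₁; V₂ = V₁·(P₁/P₂) = 9.595e-08 m³.

V₂ ≈ 9.59e-08 m³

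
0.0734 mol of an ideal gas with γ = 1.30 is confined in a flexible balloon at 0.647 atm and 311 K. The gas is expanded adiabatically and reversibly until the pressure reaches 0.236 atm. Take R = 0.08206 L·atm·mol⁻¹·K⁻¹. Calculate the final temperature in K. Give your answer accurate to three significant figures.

T₂ ≈ 246 K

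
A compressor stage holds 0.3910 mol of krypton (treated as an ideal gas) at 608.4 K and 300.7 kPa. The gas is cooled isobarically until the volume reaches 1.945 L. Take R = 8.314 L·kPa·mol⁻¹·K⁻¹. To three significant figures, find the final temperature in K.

T₂ ≈ 180 K

From PV = nRT: V₁ = nRT₁/P₁ = 6.577 L.
Isobaric, so V/T is constant: P₂ = P₁; T₂ = T₁·(V₂/V₁) = 179.9 K.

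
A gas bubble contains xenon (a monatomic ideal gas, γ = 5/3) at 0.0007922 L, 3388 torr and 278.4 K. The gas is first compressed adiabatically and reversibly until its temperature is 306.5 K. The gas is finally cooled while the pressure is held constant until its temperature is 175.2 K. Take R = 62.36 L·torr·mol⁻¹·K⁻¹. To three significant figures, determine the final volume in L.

V₃ ≈ 0.000392 L

Reversible adiabatic, γ = 5/3: P₂ = P₁·(T₂/T₁)^(γ/(γ−1)) = 4309 torr; V₂ = V₁·(T₁/T₂)^(1/(γ−1)) = 0.0006858 L.
Isobaric, so V/T is constant: P₃ = P₂; V₃ = V₂·(T₃/T₂) = 0.0003920 L.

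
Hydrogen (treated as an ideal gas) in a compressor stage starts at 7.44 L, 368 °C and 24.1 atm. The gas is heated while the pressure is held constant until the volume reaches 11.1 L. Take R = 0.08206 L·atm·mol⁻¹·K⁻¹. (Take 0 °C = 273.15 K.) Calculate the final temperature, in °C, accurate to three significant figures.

Convert: T₁ = 641.1 K.
P constant ⇒ V ∝ T: P₂ = P₁; T₂ = T₁·(V₂/V₁) = 956.6 K.

T₂ ≈ 683 °C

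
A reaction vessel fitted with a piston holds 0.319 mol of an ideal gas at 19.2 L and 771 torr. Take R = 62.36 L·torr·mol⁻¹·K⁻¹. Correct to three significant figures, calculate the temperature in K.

T ≈ 744 K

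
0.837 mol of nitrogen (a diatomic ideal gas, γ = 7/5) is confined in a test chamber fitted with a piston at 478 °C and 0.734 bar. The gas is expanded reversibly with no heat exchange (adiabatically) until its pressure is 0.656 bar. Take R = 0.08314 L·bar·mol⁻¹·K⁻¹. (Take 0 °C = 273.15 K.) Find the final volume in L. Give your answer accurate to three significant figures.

Convert: T₁ = 751.1 K.
From PV = nRT: V₁ = nRT₁/P₁ = 71.21 L.
Reversible adiabatic, γ = 7/5: T₂ = T₁·(P₂/P₁)^((γ−1)/γ) = 727.4 K; V₂ = V₁·(P₁/P₂)^(1/γ) = 77.16 L.

V₂ ≈ 77.2 L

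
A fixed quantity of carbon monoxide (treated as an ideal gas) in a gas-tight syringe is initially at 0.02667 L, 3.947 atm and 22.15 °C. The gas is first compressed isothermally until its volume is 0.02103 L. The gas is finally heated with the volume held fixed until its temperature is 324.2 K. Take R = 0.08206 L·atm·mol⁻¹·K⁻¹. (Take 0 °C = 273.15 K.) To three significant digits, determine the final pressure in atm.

P₃ ≈ 5.50 atm

Convert: T₁ = 295.3 K.
T constant ⇒ Boyle's law P V = const: T₂ = T₁; P₂ = P₁·(V₁/V₂) = 5.006 atm.
Isochoric, so P/T is constant: V₃ = V₂; P₃ = P₂·(T₃/T₂) = 5.495 atm.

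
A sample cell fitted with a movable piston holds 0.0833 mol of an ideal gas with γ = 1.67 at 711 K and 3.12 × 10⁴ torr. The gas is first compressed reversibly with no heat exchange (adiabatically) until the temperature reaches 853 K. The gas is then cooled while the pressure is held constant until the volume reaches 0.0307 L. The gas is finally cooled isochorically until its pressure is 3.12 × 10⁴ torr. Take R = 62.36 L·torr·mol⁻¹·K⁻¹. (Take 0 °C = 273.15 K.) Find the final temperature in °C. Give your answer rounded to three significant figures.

T₄ ≈ -88.8 °C

From PV = nRT: V₁ = nRT₁/P₁ = 0.1184 L.
Reversible adiabatic, γ = 1.67: P₂ = P₁·(T₂/T₁)^(γ/(γ−1)) = 4.912e+04 torr; V₂ = V₁·(T₁/T₂)^(1/(γ−1)) = 0.09021 L.
Isobaric, so V/T is constant: P₃ = P₂; T₃ = T₂·(V₃/V₂) = 290.3 K.
Isochoric, so P/T is constant: V₄ = V₃; T₄ = T₃·(P₄/P₃) = 184.4 K.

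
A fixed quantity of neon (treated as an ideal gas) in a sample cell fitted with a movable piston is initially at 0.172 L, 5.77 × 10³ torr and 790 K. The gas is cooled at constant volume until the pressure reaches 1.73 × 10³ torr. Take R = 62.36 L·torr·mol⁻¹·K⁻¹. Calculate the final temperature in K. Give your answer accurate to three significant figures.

T₂ ≈ 237 K

Isochoric, so P/T is constant: V₂ = V₁; T₂ = T₁·(P₂/P₁) = 236.9 K.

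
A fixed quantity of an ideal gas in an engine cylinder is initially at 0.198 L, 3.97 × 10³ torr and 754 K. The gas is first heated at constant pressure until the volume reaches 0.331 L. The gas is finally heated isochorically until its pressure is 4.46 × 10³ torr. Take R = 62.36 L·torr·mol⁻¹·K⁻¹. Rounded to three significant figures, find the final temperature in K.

P constant ⇒ V ∝ T: P₂ = P₁; T₂ = T₁·(V₂/V₁) = 1260 K.
Isochoric, so P/T is constant: V₃ = V₂; T₃ = T₂·(P₃/P₂) = 1416 K.

T₃ ≈ 1.42e+03 K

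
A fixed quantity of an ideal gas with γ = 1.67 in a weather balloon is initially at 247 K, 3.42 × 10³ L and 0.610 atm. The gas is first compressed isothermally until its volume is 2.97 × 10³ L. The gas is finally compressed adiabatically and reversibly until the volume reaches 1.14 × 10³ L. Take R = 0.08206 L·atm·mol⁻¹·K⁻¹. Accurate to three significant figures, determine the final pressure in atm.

P₃ ≈ 3.48 atm

T constant ⇒ Boyle's law P V = const: T₂ = T₁; P₂ = P₁·(V₁/V₂) = 0.7024 atm.
Reversible adiabatic, γ = 1.67: T₃ = T₂·(V₂/V₃)^(γ−1) = 469.2 K; P₃ = P₂·(V₂/V₃)^γ = 3.476 atm.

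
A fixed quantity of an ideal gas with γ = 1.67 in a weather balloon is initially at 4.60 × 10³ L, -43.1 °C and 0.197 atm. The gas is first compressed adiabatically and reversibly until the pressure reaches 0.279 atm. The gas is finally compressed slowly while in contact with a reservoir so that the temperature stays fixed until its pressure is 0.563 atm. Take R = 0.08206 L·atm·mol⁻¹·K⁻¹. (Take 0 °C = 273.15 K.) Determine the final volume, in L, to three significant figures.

V₃ ≈ 1.85e+03 L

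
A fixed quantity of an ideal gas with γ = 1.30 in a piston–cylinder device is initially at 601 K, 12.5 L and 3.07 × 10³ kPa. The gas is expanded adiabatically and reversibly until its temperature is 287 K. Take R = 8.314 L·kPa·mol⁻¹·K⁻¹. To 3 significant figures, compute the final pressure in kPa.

P₂ ≈ 125 kPa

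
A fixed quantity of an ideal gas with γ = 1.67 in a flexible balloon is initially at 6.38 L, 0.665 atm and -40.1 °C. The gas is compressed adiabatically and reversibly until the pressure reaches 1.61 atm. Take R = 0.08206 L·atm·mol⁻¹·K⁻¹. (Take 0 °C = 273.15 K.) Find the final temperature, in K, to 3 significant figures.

T₂ ≈ 332 K

Convert: T₁ = 233.0 K.
Reversible adiabatic, γ = 1.67: T₂ = T₁·(P₂/P₁)^((γ−1)/γ) = 332.3 K; V₂ = V₁·(P₁/P₂)^(1/γ) = 3.757 L.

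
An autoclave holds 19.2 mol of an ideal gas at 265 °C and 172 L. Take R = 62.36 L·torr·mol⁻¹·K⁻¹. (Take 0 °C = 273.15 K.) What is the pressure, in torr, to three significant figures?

Convert: T = 538.15 K.
PV = nRT ⇒ P = nRT/V = (19.2 × 62.36 × 538.15) / 172

P ≈ 3.75e+03 torr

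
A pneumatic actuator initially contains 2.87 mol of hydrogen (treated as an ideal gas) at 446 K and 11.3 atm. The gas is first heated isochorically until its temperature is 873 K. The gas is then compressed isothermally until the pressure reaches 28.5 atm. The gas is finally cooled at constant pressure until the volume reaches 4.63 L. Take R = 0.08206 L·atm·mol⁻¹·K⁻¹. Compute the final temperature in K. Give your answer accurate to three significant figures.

T₄ ≈ 560 K

From PV = nRT: V₁ = nRT₁/P₁ = 9.295 L.
V constant ⇒ P ∝ T: V₂ = V₁; P₂ = P₁·(T₂/T₁) = 22.12 atm.
Isothermal, so P V is constant: T₃ = T₂; V₃ = V₂·(P₂/P₃) = 7.214 L.
Isobaric, so V/T is constant: P₄ = P₃; T₄ = T₃·(V₄/V₃) = 560.3 K.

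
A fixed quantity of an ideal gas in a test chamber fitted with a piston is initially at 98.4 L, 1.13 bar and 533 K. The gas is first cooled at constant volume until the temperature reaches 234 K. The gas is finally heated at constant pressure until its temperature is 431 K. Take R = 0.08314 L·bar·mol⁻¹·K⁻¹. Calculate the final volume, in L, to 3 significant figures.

V constant ⇒ P ∝ T: V₂ = V₁; P₂ = P₁·(T₂/T₁) = 0.4961 bar.
P constant ⇒ V ∝ T: P₃ = P₂; V₃ = V₂·(T₃/T₂) = 181.2 L.

V₃ ≈ 181 L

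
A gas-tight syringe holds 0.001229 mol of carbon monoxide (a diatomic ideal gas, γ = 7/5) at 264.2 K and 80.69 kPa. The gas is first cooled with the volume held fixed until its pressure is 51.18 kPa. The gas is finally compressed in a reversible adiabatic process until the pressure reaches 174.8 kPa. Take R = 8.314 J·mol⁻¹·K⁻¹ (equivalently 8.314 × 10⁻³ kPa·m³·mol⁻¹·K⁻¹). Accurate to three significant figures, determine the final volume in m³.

V₃ ≈ 1.39e-05 m³

From PV = nRT: V₁ = nRT₁/P₁ = 3.346e-05 m³.
V constant ⇒ P ∝ T: V₂ = V₁; T₂ = T₁·(P₂/P₁) = 167.6 K.
Adiabatic (γ = 7/5), T V^(γ−1) and P V^γ constant: T₃ = T₂·(P₃/P₂)^((γ−1)/γ) = 238.0 K; V₃ = V₂·(P₂/P₃)^(1/γ) = 1.391e-05 m³.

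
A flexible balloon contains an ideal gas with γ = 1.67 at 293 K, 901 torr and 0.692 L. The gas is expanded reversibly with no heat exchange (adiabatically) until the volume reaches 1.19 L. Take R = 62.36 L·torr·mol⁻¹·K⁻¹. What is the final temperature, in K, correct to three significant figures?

Adiabatic (γ = 1.67), T V^(γ−1) and P V^γ constant: T₂ = T₁·(V₁/V₂)^(γ−1) = 203.8 K; P₂ = P₁·(V₁/V₂)^γ = 364.4 torr.

T₂ ≈ 204 K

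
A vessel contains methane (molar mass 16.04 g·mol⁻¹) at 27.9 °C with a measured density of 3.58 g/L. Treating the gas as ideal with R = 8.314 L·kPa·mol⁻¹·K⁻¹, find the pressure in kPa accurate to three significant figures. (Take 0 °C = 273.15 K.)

P ≈ 559 kPa

ρ = PM/(RT) ⇒ P = ρRT/M = (3.58 × 8.314 × 301.0) / 16.04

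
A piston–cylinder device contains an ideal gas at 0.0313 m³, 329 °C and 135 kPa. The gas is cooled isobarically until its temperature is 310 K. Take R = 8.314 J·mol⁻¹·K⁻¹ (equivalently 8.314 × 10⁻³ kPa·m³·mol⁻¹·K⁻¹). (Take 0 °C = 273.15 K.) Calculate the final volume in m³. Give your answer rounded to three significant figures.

V₂ ≈ 0.0161 m³

Convert: T₁ = 602.1 K.
P constant ⇒ V ∝ T: P₂ = P₁; V₂ = V₁·(T₂/T₁) = 0.01611 m³.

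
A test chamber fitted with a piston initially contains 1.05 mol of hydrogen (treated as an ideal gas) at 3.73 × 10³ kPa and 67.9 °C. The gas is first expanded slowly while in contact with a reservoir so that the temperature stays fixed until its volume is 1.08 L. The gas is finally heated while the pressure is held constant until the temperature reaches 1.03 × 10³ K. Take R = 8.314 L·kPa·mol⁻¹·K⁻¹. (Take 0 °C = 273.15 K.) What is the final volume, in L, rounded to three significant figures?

Convert: T₁ = 341.0 K.
From PV = nRT: V₁ = nRT₁/P₁ = 0.7982 L.
T constant ⇒ Boyle's law P V = const: T₂ = T₁; P₂ = P₁·(V₁/V₂) = 2757 kPa.
Isobaric, so V/T is constant: P₃ = P₂; V₃ = V₂·(T₃/T₂) = 3.262 L.

V₃ ≈ 3.26 L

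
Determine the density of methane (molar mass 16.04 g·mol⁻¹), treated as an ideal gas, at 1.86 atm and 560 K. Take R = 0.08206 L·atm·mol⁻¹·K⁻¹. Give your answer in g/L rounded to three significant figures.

ρ = PM/(RT) = (1.86 × 16.04) / (0.08206 × 560.0)

ρ ≈ 0.649 g/L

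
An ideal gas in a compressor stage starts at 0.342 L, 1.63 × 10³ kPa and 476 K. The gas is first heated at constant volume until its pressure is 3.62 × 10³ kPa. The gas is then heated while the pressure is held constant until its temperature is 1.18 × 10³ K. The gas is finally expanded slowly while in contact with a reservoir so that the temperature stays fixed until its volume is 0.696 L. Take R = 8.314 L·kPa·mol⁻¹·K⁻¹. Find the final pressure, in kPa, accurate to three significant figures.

P₄ ≈ 1.99e+03 kPa

Isochoric, so P/T is constant: V₂ = V₁; T₂ = T₁·(P₂/P₁) = 1057 K.
P constant ⇒ V ∝ T: P₃ = P₂; V₃ = V₂·(T₃/T₂) = 0.3818 L.
Isothermal, so P V is constant: T₄ = T₃; P₄ = P₃·(V₃/V₄) = 1986 kPa.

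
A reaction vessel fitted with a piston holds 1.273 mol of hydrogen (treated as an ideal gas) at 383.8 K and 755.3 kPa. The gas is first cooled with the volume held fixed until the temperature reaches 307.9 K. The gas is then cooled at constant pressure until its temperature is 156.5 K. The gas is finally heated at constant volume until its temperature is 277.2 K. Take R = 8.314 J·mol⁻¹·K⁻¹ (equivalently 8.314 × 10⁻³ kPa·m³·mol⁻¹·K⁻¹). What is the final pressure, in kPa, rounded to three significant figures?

From PV = nRT: V₁ = nRT₁/P₁ = 0.005378 m³.
V constant ⇒ P ∝ T: V₂ = V₁; P₂ = P₁·(T₂/T₁) = 605.9 kPa.
P constant ⇒ V ∝ T: P₃ = P₂; V₃ = V₂·(T₃/T₂) = 0.002734 m³.
V constant ⇒ P ∝ T: V₄ = V₃; P₄ = P₃·(T₄/T₃) = 1073 kPa.

P₄ ≈ 1.07e+03 kPa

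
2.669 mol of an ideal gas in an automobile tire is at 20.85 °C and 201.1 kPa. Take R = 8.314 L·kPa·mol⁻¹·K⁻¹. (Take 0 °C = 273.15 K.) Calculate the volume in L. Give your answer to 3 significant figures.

V ≈ 32.4 L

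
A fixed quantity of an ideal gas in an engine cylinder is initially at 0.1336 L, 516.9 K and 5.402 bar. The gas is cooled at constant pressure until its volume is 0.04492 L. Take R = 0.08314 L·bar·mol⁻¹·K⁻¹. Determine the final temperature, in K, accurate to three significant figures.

T₂ ≈ 174 K

Isobaric, so V/T is constant: P₂ = P₁; T₂ = T₁·(V₂/V₁) = 173.8 K.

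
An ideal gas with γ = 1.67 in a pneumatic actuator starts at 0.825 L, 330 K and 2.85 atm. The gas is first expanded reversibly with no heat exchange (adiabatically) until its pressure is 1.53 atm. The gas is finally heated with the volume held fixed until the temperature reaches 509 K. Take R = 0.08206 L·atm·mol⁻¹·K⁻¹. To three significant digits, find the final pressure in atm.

Reversible adiabatic, γ = 1.67: T₂ = T₁·(P₂/P₁)^((γ−1)/γ) = 257.1 K; V₂ = V₁·(P₁/P₂)^(1/γ) = 1.197 L.
Isochoric, so P/T is constant: V₃ = V₂; P₃ = P₂·(T₃/T₂) = 3.029 atm.

P₃ ≈ 3.03 atm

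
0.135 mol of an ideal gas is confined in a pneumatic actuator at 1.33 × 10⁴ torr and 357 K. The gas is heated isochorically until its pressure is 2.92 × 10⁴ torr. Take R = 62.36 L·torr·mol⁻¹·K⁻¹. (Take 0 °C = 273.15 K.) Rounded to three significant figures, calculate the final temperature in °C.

T₂ ≈ 511 °C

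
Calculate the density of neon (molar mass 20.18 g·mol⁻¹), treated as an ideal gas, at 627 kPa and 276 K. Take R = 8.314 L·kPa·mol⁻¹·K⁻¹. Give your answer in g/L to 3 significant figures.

ρ = PM/(RT) = (627 × 20.18) / (8.314 × 276.0)

ρ ≈ 5.51 g/L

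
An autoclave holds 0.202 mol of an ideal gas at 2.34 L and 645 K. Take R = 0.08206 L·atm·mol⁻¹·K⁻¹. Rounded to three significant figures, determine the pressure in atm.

P ≈ 4.57 atm

PV = nRT ⇒ P = nRT/V = (0.202 × 0.08206 × 645) / 2.34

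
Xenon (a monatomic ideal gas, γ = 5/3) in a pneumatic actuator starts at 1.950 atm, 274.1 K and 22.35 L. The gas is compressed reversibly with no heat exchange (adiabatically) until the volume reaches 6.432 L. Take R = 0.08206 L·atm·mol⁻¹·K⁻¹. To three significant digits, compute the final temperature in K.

T₂ ≈ 629 K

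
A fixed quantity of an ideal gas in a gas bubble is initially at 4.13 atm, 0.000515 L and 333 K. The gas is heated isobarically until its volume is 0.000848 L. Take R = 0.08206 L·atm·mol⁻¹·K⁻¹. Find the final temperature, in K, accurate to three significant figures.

T₂ ≈ 548 K

P constant ⇒ V ∝ T: P₂ = P₁; T₂ = T₁·(V₂/V₁) = 548.3 K.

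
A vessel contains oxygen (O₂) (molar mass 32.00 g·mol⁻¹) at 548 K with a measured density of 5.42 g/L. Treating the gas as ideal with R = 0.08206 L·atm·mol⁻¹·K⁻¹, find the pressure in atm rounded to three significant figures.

P ≈ 7.62 atm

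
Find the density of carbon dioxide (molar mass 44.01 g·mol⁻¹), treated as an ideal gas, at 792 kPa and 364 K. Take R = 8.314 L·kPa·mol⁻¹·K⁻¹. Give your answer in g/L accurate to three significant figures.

ρ = PM/(RT) = (792 × 44.01) / (8.314 × 364.0)

ρ ≈ 11.5 g/L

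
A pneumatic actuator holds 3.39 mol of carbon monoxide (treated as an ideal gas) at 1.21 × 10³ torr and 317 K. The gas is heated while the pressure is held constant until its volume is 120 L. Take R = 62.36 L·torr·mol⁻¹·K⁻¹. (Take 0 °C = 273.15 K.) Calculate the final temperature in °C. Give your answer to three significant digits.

T₂ ≈ 414 °C

From PV = nRT: V₁ = nRT₁/P₁ = 55.38 L.
Isobaric, so V/T is constant: P₂ = P₁; T₂ = T₁·(V₂/V₁) = 686.8 K.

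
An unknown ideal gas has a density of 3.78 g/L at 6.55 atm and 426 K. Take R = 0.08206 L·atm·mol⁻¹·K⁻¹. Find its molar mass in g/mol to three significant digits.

M ≈ 20.2 g/mol

ρ = PM/(RT) ⇒ M = ρRT/P = (3.78 × 0.08206 × 426.0) / 6.55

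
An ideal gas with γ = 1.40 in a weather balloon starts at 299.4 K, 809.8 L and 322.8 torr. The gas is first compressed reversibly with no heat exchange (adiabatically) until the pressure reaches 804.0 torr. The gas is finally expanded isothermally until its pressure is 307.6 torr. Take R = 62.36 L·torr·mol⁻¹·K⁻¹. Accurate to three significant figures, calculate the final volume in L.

V₃ ≈ 1.10e+03 L

Adiabatic (γ = 1.40), T V^(γ−1) and P V^γ constant: T₂ = T₁·(P₂/P₁)^((γ−1)/γ) = 388.6 K; V₂ = V₁·(P₁/P₂)^(1/γ) = 422.0 L.
Isothermal, so P V is constant: T₃ = T₂; V₃ = V₂·(P₂/P₃) = 1103 L.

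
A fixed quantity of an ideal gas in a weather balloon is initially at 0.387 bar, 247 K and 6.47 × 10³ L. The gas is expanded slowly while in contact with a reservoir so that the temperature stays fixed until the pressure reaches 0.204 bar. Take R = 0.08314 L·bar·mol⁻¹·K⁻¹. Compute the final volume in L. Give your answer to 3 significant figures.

Isothermal, so P V is constant: T₂ = T₁; V₂ = V₁·(P₁/P₂) = 1.227e+04 L.

V₂ ≈ 1.23e+04 L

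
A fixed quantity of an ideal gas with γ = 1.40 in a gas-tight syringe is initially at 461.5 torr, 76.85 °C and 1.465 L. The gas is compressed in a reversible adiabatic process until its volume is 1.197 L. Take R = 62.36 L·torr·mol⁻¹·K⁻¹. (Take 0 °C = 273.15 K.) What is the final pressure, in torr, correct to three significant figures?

Convert: T₁ = 350.0 K.
Adiabatic (γ = 1.40), T V^(γ−1) and P V^γ constant: T₂ = T₁·(V₁/V₂)^(γ−1) = 379.5 K; P₂ = P₁·(V₁/V₂)^γ = 612.4 torr.

P₂ ≈ 612 torr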